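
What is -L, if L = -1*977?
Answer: 977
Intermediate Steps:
L = -977
-L = -1*(-977) = 977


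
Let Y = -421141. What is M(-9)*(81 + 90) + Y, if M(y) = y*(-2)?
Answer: -418063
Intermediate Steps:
M(y) = -2*y
M(-9)*(81 + 90) + Y = (-2*(-9))*(81 + 90) - 421141 = 18*171 - 421141 = 3078 - 421141 = -418063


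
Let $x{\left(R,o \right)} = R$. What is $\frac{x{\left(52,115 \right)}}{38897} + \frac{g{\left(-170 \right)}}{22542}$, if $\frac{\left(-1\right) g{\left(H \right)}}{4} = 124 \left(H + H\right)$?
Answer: $\frac{192963596}{25788711} \approx 7.4825$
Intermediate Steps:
$g{\left(H \right)} = - 992 H$ ($g{\left(H \right)} = - 4 \cdot 124 \left(H + H\right) = - 4 \cdot 124 \cdot 2 H = - 4 \cdot 248 H = - 992 H$)
$\frac{x{\left(52,115 \right)}}{38897} + \frac{g{\left(-170 \right)}}{22542} = \frac{52}{38897} + \frac{\left(-992\right) \left(-170\right)}{22542} = 52 \cdot \frac{1}{38897} + 168640 \cdot \frac{1}{22542} = \frac{52}{38897} + \frac{4960}{663} = \frac{192963596}{25788711}$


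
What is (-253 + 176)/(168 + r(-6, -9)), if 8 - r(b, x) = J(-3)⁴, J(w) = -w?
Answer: -77/95 ≈ -0.81053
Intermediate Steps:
r(b, x) = -73 (r(b, x) = 8 - (-1*(-3))⁴ = 8 - 1*3⁴ = 8 - 1*81 = 8 - 81 = -73)
(-253 + 176)/(168 + r(-6, -9)) = (-253 + 176)/(168 - 73) = -77/95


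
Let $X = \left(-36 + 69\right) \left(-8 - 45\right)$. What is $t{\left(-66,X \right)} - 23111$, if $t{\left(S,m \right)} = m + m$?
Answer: $-26609$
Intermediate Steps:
$X = -1749$ ($X = 33 \left(-53\right) = -1749$)
$t{\left(S,m \right)} = 2 m$
$t{\left(-66,X \right)} - 23111 = 2 \left(-1749\right) - 23111 = -3498 - 23111 = -26609$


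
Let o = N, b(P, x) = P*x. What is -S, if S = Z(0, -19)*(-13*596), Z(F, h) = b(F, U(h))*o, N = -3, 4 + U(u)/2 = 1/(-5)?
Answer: 0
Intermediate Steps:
U(u) = -42/5 (U(u) = -8 + 2*(1/(-5)) = -8 + 2*(1*(-1/5)) = -8 + 2*(-1/5) = -8 - 2/5 = -42/5)
o = -3
Z(F, h) = 126*F/5 (Z(F, h) = (F*(-42/5))*(-3) = -42*F/5*(-3) = 126*F/5)
S = 0 (S = ((126/5)*0)*(-13*596) = 0*(-7748) = 0)
-S = -1*0 = 0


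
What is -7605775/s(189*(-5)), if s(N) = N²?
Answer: -304231/35721 ≈ -8.5169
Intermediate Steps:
-7605775/s(189*(-5)) = -7605775/((189*(-5))²) = -7605775/((-945)²) = -7605775/893025 = -7605775*1/893025 = -304231/35721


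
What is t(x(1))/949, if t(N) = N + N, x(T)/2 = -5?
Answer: -20/949 ≈ -0.021075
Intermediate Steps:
x(T) = -10 (x(T) = 2*(-5) = -10)
t(N) = 2*N
t(x(1))/949 = (2*(-10))/949 = -20*1/949 = -20/949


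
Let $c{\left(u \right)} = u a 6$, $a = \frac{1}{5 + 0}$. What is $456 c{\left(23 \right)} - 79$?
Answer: $\frac{62533}{5} \approx 12507.0$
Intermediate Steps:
$a = \frac{1}{5} \approx 0.2$
$c{\left(u \right)} = \frac{6 u}{5}$ ($c{\left(u \right)} = u \frac{1}{5} \cdot 6 = \frac{u}{5} \cdot 6 = \frac{6 u}{5}$)
$456 c{\left(23 \right)} - 79 = 456 \cdot \frac{6}{5} \cdot 23 - 79 = 456 \cdot \frac{138}{5} - 79 = \frac{62928}{5} - 79 = \frac{62533}{5}$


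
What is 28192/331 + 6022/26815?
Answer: 757961762/8875765 ≈ 85.397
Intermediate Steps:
28192/331 + 6022/26815 = 757961762/8875765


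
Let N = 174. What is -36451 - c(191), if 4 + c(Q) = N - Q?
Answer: -36430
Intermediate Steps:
c(Q) = 170 - Q (c(Q) = -4 + (174 - Q) = 170 - Q)
-36451 - c(191) = -36451 - (170 - 1*191) = -36451 - (170 - 191) = -36451 - 1*(-21) = -36451 + 21 = -36430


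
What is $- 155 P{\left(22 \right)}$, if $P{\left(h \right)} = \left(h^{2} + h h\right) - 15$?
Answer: $-147715$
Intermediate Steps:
$P{\left(h \right)} = -15 + 2 h^{2}$ ($P{\left(h \right)} = \left(h^{2} + h^{2}\right) - 15 = 2 h^{2} - 15 = -15 + 2 h^{2}$)
$- 155 P{\left(22 \right)} = - 155 \left(-15 + 2 \cdot 22^{2}\right) = - 155 \left(-15 + 2 \cdot 484\right) = - 155 \left(-15 + 968\right) = \left(-155\right) 953 = -147715$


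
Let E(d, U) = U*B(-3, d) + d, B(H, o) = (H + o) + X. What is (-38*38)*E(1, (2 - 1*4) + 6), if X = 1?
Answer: 4332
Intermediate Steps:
B(H, o) = 1 + H + o (B(H, o) = (H + o) + 1 = 1 + H + o)
E(d, U) = d + U*(-2 + d) (E(d, U) = U*(1 - 3 + d) + d = U*(-2 + d) + d = d + U*(-2 + d))
(-38*38)*E(1, (2 - 1*4) + 6) = (-38*38)*(1 + ((2 - 1*4) + 6)*(-2 + 1)) = -1444*(1 + ((2 - 4) + 6)*(-1)) = -1444*(1 + (-2 + 6)*(-1)) = -1444*(1 + 4*(-1)) = -1444*(1 - 4) = -1444*(-3) = 4332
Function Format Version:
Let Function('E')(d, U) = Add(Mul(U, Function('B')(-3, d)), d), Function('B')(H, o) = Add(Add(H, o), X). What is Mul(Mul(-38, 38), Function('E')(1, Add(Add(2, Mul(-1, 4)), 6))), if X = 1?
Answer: 4332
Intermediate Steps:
Function('B')(H, o) = Add(1, H, o) (Function('B')(H, o) = Add(Add(H, o), 1) = Add(1, H, o))
Function('E')(d, U) = Add(d, Mul(U, Add(-2, d))) (Function('E')(d, U) = Add(Mul(U, Add(1, -3, d)), d) = Add(Mul(U, Add(-2, d)), d) = Add(d, Mul(U, Add(-2, d))))
Mul(Mul(-38, 38), Function('E')(1, Add(Add(2, Mul(-1, 4)), 6))) = Mul(Mul(-38, 38), Add(1, Mul(Add(Add(2, Mul(-1, 4)), 6), Add(-2, 1)))) = Mul(-1444, Add(1, Mul(Add(Add(2, -4), 6), -1))) = Mul(-1444, Add(1, Mul(Add(-2, 6), -1))) = Mul(-1444, Add(1, Mul(4, -1))) = Mul(-1444, Add(1, -4)) = Mul(-1444, -3) = 4332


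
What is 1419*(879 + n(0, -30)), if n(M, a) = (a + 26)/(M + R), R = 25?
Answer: 31176849/25 ≈ 1.2471e+6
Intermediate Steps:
n(M, a) = (26 + a)/(25 + M) (n(M, a) = (a + 26)/(M + 25) = (26 + a)/(25 + M))
1419*(879 + n(0, -30)) = 1419*(879 + (26 - 30)/(25 + 0)) = 1419*(879 - 4/25) = 1419*(21971/25) = 31176849/25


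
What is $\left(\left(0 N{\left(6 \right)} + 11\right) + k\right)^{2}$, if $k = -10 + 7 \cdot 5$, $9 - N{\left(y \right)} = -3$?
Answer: $1296$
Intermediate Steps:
$N{\left(y \right)} = 12$ ($N{\left(y \right)} = 9 - -3 = 9 + 3 = 12$)
$k = 25$ ($k = -10 + 35 = 25$)
$\left(\left(0 N{\left(6 \right)} + 11\right) + k\right)^{2} = \left(\left(0 \cdot 12 + 11\right) + 25\right)^{2} = \left(\left(0 + 11\right) + 25\right)^{2} = \left(11 + 25\right)^{2} = 36^{2} = 1296$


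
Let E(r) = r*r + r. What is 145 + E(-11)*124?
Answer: 13785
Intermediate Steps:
E(r) = r + r² (E(r) = r² + r = r + r²)
145 + E(-11)*124 = 145 - 11*(1 - 11)*124 = 145 - 11*(-10)*124 = 145 + 110*124 = 145 + 13640 = 13785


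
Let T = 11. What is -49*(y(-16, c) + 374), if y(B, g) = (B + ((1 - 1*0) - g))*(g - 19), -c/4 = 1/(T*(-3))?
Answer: -35189987/1089 ≈ -32314.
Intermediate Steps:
c = 4/33 (c = -4/(11*(-3)) = -4/(-33) = -4*(-1/33) = 4/33 ≈ 0.12121)
y(B, g) = (-19 + g)*(1 + B - g) (y(B, g) = (B + ((1 + 0) - g))*(-19 + g) = (B + (1 - g))*(-19 + g) = (1 + B - g)*(-19 + g) = (-19 + g)*(1 + B - g))
-49*(y(-16, c) + 374) = -49*((-19 - (4/33)² - 19*(-16) + 20*(4/33) - 16*4/33) + 374) = -49*((-19 - 1*16/1089 + 304 + 80/33 - 64/33) + 374) = -49*((-19 - 16/1089 + 304 + 80/33 - 64/33) + 374) = -49*(310877/1089 + 374) = -49*718163/1089 = -35189987/1089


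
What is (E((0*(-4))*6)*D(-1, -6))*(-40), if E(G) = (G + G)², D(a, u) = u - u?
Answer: 0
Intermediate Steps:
D(a, u) = 0
E(G) = 4*G² (E(G) = (2*G)² = 4*G²)
(E((0*(-4))*6)*D(-1, -6))*(-40) = ((4*((0*(-4))*6)²)*0)*(-40) = ((4*(0*6)²)*0)*(-40) = ((4*0²)*0)*(-40) = ((4*0)*0)*(-40) = (0*0)*(-40) = 0*(-40) = 0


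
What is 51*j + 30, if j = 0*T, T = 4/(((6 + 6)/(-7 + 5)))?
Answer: 30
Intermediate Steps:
T = -2/3 (T = 4/((12/(-2))) = 4/((12*(-1/2))) = 4/(-6) = 4*(-1/6) = -2/3 ≈ -0.66667)
j = 0 (j = 0*(-2/3) = 0)
51*j + 30 = 51*0 + 30 = 0 + 30 = 30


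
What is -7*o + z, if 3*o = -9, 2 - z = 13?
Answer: 10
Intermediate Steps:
z = -11 (z = 2 - 1*13 = 2 - 13 = -11)
o = -3 (o = (⅓)*(-9) = -3)
-7*o + z = -7*(-3) - 11 = 21 - 11 = 10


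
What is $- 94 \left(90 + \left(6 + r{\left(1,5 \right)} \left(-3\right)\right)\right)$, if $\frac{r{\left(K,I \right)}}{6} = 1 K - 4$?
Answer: $-14100$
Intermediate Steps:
$r{\left(K,I \right)} = -24 + 6 K$ ($r{\left(K,I \right)} = 6 \left(1 K - 4\right) = 6 \left(K - 4\right) = 6 \left(-4 + K\right) = -24 + 6 K$)
$- 94 \left(90 + \left(6 + r{\left(1,5 \right)} \left(-3\right)\right)\right) = - 94 \left(90 + \left(6 + \left(-24 + 6 \cdot 1\right) \left(-3\right)\right)\right) = - 94 \left(90 + \left(6 + \left(-24 + 6\right) \left(-3\right)\right)\right) = - 94 \left(90 + \left(6 - -54\right)\right) = - 94 \left(90 + \left(6 + 54\right)\right) = - 94 \left(90 + 60\right) = \left(-94\right) 150 = -14100$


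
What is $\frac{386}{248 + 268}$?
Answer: $\frac{193}{258} \approx 0.74806$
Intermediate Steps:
$\frac{386}{248 + 268} = \frac{386}{516} = 386 \cdot \frac{1}{516} = \frac{193}{258}$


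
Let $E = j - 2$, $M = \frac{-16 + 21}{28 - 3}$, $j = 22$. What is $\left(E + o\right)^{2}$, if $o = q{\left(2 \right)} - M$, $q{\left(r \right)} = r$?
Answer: $\frac{11881}{25} \approx 475.24$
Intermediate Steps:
$M = \frac{1}{5}$ ($M = \frac{5}{25} = 5 \cdot \frac{1}{25} = \frac{1}{5} \approx 0.2$)
$E = 20$ ($E = 22 - 2 = 20$)
$o = \frac{9}{5}$ ($o = 2 - \frac{1}{5} = \frac{9}{5} \approx 1.8$)
$\left(E + o\right)^{2} = \left(20 + \frac{9}{5}\right)^{2} = \left(\frac{109}{5}\right)^{2} = \frac{11881}{25}$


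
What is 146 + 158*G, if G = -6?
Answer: -802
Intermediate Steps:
146 + 158*G = 146 + 158*(-6) = 146 - 948 = -802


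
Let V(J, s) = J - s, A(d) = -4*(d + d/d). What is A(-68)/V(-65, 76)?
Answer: -268/141 ≈ -1.9007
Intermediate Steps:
A(d) = -4 - 4*d (A(d) = -4*(d + 1) = -4*(1 + d) = -4 - 4*d)
A(-68)/V(-65, 76) = (-4 - 4*(-68))/(-65 - 1*76) = (-4 + 272)/(-65 - 76) = 268/(-141) = 268*(-1/141) = -268/141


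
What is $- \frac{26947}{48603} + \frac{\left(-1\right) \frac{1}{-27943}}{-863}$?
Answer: $- \frac{649821806726}{1172052061827} \approx -0.55443$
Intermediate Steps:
$- \frac{26947}{48603} + \frac{\left(-1\right) \frac{1}{-27943}}{-863} = \left(-26947\right) \frac{1}{48603} + \left(-1\right) \left(- \frac{1}{27943}\right) \left(- \frac{1}{863}\right) = - \frac{26947}{48603} + \frac{1}{27943} \left(- \frac{1}{863}\right) = - \frac{26947}{48603} - \frac{1}{24114809} = - \frac{649821806726}{1172052061827}$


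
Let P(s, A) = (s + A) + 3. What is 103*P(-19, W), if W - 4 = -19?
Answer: -3193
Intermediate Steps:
W = -15 (W = 4 - 19 = -15)
P(s, A) = 3 + A + s (P(s, A) = (A + s) + 3 = 3 + A + s)
103*P(-19, W) = 103*(3 - 15 - 19) = 103*(-31) = -3193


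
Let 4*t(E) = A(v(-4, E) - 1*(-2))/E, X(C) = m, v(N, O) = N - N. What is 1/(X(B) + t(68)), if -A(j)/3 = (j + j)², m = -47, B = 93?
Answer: -17/802 ≈ -0.021197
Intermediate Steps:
v(N, O) = 0
A(j) = -12*j² (A(j) = -3*(j + j)² = -3*4*j² = -12*j²)
X(C) = -47
t(E) = -12/E (t(E) = ((-12*(0 - 1*(-2))²)/E)/4 = ((-12*(0 + 2)²)/E)/4 = ((-12*2²)/E)/4 = ((-12*4)/E)/4 = (-48/E)/4 = -12/E)
1/(X(B) + t(68)) = 1/(-47 - 12/68) = 1/(-47 - 12*1/68) = 1/(-47 - 3/17) = 1/(-802/17) = -17/802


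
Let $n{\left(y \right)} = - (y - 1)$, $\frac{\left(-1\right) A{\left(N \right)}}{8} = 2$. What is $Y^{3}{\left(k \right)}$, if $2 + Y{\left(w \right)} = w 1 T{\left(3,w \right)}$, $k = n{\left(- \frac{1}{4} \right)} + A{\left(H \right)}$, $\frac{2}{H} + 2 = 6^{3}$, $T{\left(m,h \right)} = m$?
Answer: $- \frac{6331625}{64} \approx -98932.0$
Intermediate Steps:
$H = \frac{1}{107}$ ($H = \frac{2}{-2 + 6^{3}} = \frac{2}{-2 + 216} = \frac{2}{214} = 2 \cdot \frac{1}{214} = \frac{1}{107} \approx 0.0093458$)
$A{\left(N \right)} = -16$ ($A{\left(N \right)} = \left(-8\right) 2 = -16$)
$n{\left(y \right)} = 1 - y$ ($n{\left(y \right)} = - (-1 + y) = 1 - y$)
$k = - \frac{59}{4}$ ($k = \left(1 - - \frac{1}{4}\right) - 16 = \left(1 + \frac{1}{4}\right) - 16 = \frac{5}{4} - 16 = - \frac{59}{4} \approx -14.75$)
$Y{\left(w \right)} = -2 + 3 w$ ($Y{\left(w \right)} = -2 + w 1 \cdot 3 = -2 + w 3 = -2 + 3 w$)
$Y^{3}{\left(k \right)} = \left(-2 + 3 \left(- \frac{59}{4}\right)\right)^{3} = \left(-2 - \frac{177}{4}\right)^{3} = \left(- \frac{185}{4}\right)^{3} = - \frac{6331625}{64}$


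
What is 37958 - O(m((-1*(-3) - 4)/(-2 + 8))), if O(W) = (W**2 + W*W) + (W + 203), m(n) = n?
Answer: 339796/9 ≈ 37755.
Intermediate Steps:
O(W) = 203 + W + 2*W**2 (O(W) = (W**2 + W**2) + (203 + W) = 2*W**2 + (203 + W) = 203 + W + 2*W**2)
37958 - O(m((-1*(-3) - 4)/(-2 + 8))) = 37958 - (203 + (-1*(-3) - 4)/(-2 + 8) + 2*((-1*(-3) - 4)/(-2 + 8))**2) = 37958 - (203 + (3 - 4)/6 + 2*((3 - 4)/6)**2) = 37958 - (203 - 1*1/6 + 2*(-1*1/6)**2) = 37958 - (203 - 1/6 + 2*(-1/6)**2) = 37958 - (203 - 1/6 + 2*(1/36)) = 37958 - (203 - 1/6 + 1/18) = 37958 - 1*1826/9 = 37958 - 1826/9 = 339796/9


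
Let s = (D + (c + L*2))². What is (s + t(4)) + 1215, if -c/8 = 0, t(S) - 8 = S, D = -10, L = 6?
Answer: 1231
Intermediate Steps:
t(S) = 8 + S
c = 0 (c = -8*0 = 0)
s = 4 (s = (-10 + (0 + 6*2))² = (-10 + (0 + 12))² = (-10 + 12)² = 2² = 4)
(s + t(4)) + 1215 = (4 + (8 + 4)) + 1215 = (4 + 12) + 1215 = 16 + 1215 = 1231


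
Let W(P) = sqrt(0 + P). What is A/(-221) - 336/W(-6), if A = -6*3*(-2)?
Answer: -36/221 + 56*I*sqrt(6) ≈ -0.1629 + 137.17*I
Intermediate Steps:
A = 36 (A = -18*(-2) = 36)
W(P) = sqrt(P)
A/(-221) - 336/W(-6) = 36/(-221) - 336*(-I*sqrt(6)/6) = 36*(-1/221) - 336*(-I*sqrt(6)/6) = -36/221 - (-56)*I*sqrt(6) = -36/221 + 56*I*sqrt(6)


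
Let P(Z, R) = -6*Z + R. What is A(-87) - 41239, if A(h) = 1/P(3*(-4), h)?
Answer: -618586/15 ≈ -41239.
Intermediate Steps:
P(Z, R) = R - 6*Z
A(h) = 1/(72 + h) (A(h) = 1/(h - 18*(-4)) = 1/(h - 6*(-12)) = 1/(h + 72) = 1/(72 + h))
A(-87) - 41239 = 1/(72 - 87) - 41239 = 1/(-15) - 41239 = -1/15 - 41239 = -618586/15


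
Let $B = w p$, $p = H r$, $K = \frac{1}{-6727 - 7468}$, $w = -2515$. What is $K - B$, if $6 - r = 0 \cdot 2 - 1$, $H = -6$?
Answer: $- \frac{1499417851}{14195} \approx -1.0563 \cdot 10^{5}$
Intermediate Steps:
$r = 7$ ($r = 6 - \left(0 \cdot 2 - 1\right) = 6 - \left(0 - 1\right) = 6 - -1 = 6 + 1 = 7$)
$K = - \frac{1}{14195}$ ($K = \frac{1}{-14195} = - \frac{1}{14195} \approx -7.0447 \cdot 10^{-5}$)
$p = -42$ ($p = \left(-6\right) 7 = -42$)
$B = 105630$ ($B = \left(-2515\right) \left(-42\right) = 105630$)
$K - B = - \frac{1}{14195} - 105630 = - \frac{1499417851}{14195}$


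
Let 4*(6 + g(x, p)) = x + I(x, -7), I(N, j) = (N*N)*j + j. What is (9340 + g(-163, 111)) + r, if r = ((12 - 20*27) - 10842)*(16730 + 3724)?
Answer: -930396737/4 ≈ -2.3260e+8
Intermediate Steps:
r = -232561980 (r = ((12 - 540) - 10842)*20454 = (-528 - 10842)*20454 = -11370*20454 = -232561980)
I(N, j) = j + j*N² (I(N, j) = N²*j + j = j*N² + j = j + j*N²)
g(x, p) = -31/4 - 7*x²/4 + x/4 (g(x, p) = -6 + (x - 7*(1 + x²))/4 = -6 + (x + (-7 - 7*x²))/4 = -6 + (-7 + x - 7*x²)/4 = -6 + (-7/4 - 7*x²/4 + x/4) = -31/4 - 7*x²/4 + x/4)
(9340 + g(-163, 111)) + r = (9340 + (-31/4 - 7/4*(-163)² + (¼)*(-163))) - 232561980 = (9340 + (-31/4 - 7/4*26569 - 163/4)) - 232561980 = (9340 + (-31/4 - 185983/4 - 163/4)) - 232561980 = (9340 - 186177/4) - 232561980 = -148817/4 - 232561980 = -930396737/4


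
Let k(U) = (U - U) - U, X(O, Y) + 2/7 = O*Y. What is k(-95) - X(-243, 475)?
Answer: 808642/7 ≈ 1.1552e+5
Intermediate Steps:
X(O, Y) = -2/7 + O*Y
k(U) = -U (k(U) = 0 - U = -U)
k(-95) - X(-243, 475) = -1*(-95) - (-2/7 - 243*475) = 95 - (-2/7 - 115425) = 95 - 1*(-807977/7) = 95 + 807977/7 = 808642/7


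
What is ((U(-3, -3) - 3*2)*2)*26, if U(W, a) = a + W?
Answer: -624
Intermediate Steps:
U(W, a) = W + a
((U(-3, -3) - 3*2)*2)*26 = (((-3 - 3) - 3*2)*2)*26 = ((-6 - 6)*2)*26 = -12*2*26 = -24*26 = -624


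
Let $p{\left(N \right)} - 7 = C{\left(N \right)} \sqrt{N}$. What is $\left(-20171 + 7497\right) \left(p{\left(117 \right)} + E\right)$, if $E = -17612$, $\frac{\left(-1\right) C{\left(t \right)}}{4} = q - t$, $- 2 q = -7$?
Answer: $223125770 - 17261988 \sqrt{13} \approx 1.6089 \cdot 10^{8}$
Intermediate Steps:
$q = \frac{7}{2}$ ($q = \left(- \frac{1}{2}\right) \left(-7\right) = \frac{7}{2} \approx 3.5$)
$C{\left(t \right)} = -14 + 4 t$ ($C{\left(t \right)} = - 4 \left(\frac{7}{2} - t\right) = -14 + 4 t$)
$p{\left(N \right)} = 7 + \sqrt{N} \left(-14 + 4 N\right)$ ($p{\left(N \right)} = 7 + \left(-14 + 4 N\right) \sqrt{N} = 7 + \sqrt{N} \left(-14 + 4 N\right)$)
$\left(-20171 + 7497\right) \left(p{\left(117 \right)} + E\right) = \left(-20171 + 7497\right) \left(\left(7 + \sqrt{117} \left(-14 + 4 \cdot 117\right)\right) - 17612\right) = - 12674 \left(\left(7 + 3 \sqrt{13} \left(-14 + 468\right)\right) - 17612\right) = - 12674 \left(\left(7 + 3 \sqrt{13} \cdot 454\right) - 17612\right) = - 12674 \left(\left(7 + 1362 \sqrt{13}\right) - 17612\right) = - 12674 \left(-17605 + 1362 \sqrt{13}\right) = 223125770 - 17261988 \sqrt{13}$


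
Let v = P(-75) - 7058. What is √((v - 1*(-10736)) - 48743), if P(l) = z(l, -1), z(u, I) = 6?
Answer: I*√45059 ≈ 212.27*I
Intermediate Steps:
P(l) = 6
v = -7052 (v = 6 - 7058 = -7052)
√((v - 1*(-10736)) - 48743) = √((-7052 - 1*(-10736)) - 48743) = √((-7052 + 10736) - 48743) = √(3684 - 48743) = √(-45059) = I*√45059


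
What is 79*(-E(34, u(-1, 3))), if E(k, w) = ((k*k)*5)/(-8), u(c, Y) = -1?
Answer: 114155/2 ≈ 57078.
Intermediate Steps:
E(k, w) = -5*k²/8 (E(k, w) = (k²*5)*(-⅛) = (5*k²)*(-⅛) = -5*k²/8)
79*(-E(34, u(-1, 3))) = 79*(-(-5)*34²/8) = 79*(-(-5)*1156/8) = 79*(-1*(-1445/2)) = 79*(1445/2) = 114155/2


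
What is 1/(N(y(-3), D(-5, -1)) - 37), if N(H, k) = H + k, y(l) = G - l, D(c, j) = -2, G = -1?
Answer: -1/37 ≈ -0.027027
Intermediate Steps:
y(l) = -1 - l
1/(N(y(-3), D(-5, -1)) - 37) = 1/(((-1 - 1*(-3)) - 2) - 37) = 1/(((-1 + 3) - 2) - 37) = 1/((2 - 2) - 37) = 1/(0 - 37) = 1/(-37) = -1/37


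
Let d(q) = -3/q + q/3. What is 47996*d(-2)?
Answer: 119990/3 ≈ 39997.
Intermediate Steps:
d(q) = -3/q + q/3 (d(q) = -3/q + q*(⅓) = -3/q + q/3)
47996*d(-2) = 47996*(-3/(-2) + (⅓)*(-2)) = 47996*(-3*(-½) - ⅔) = 47996*(3/2 - ⅔) = 47996*(⅚) = 119990/3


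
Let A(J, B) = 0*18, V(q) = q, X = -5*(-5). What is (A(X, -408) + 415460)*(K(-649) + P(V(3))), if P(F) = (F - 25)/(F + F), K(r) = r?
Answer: -813470680/3 ≈ -2.7116e+8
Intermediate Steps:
X = 25
A(J, B) = 0
P(F) = (-25 + F)/(2*F) (P(F) = (-25 + F)/((2*F)) = (-25 + F)*(1/(2*F)) = (-25 + F)/(2*F))
(A(X, -408) + 415460)*(K(-649) + P(V(3))) = (0 + 415460)*(-649 + (½)*(-25 + 3)/3) = 415460*(-649 + (½)*(⅓)*(-22)) = 415460*(-649 - 11/3) = 415460*(-1958/3) = -813470680/3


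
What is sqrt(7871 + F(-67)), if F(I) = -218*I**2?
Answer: 3*I*sqrt(107859) ≈ 985.26*I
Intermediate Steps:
sqrt(7871 + F(-67)) = sqrt(7871 - 218*(-67)**2) = sqrt(7871 - 218*4489) = sqrt(7871 - 978602) = sqrt(-970731) = 3*I*sqrt(107859)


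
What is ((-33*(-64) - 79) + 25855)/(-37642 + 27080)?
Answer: -13944/5281 ≈ -2.6404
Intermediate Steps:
((-33*(-64) - 79) + 25855)/(-37642 + 27080) = ((2112 - 79) + 25855)/(-10562) = (2033 + 25855)*(-1/10562) = 27888*(-1/10562) = -13944/5281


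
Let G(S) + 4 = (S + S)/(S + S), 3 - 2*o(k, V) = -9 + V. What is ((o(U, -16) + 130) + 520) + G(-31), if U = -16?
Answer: 661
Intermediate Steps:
o(k, V) = 6 - V/2 (o(k, V) = 3/2 - (-9 + V)/2 = 3/2 + (9/2 - V/2) = 6 - V/2)
G(S) = -3 (G(S) = -4 + (S + S)/(S + S) = -4 + (2*S)/((2*S)) = -4 + (2*S)*(1/(2*S)) = -4 + 1 = -3)
((o(U, -16) + 130) + 520) + G(-31) = (((6 - 1/2*(-16)) + 130) + 520) - 3 = (((6 + 8) + 130) + 520) - 3 = ((14 + 130) + 520) - 3 = (144 + 520) - 3 = 664 - 3 = 661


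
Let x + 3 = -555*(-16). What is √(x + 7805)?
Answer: √16682 ≈ 129.16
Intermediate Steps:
x = 8877 (x = -3 - 555*(-16) = -3 + 8880 = 8877)
√(x + 7805) = √(8877 + 7805) = √16682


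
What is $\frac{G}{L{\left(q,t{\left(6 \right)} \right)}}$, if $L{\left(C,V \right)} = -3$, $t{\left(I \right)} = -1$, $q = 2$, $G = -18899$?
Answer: $\frac{18899}{3} \approx 6299.7$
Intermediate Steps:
$\frac{G}{L{\left(q,t{\left(6 \right)} \right)}} = - \frac{18899}{-3} = \left(-18899\right) \left(- \frac{1}{3}\right) = \frac{18899}{3}$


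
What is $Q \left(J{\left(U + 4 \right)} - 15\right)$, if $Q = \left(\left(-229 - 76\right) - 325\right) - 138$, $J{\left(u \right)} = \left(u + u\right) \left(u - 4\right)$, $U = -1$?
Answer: $16128$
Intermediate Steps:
$J{\left(u \right)} = 2 u \left(-4 + u\right)$
$Q = -768$ ($Q = \left(-305 - 325\right) - 138 = -630 - 138 = -768$)
$Q \left(J{\left(U + 4 \right)} - 15\right) = - 768 \left(2 \left(-1 + 4\right) \left(-4 + \left(-1 + 4\right)\right) - 15\right) = - 768 \left(2 \cdot 3 \left(-4 + 3\right) - 15\right) = - 768 \left(2 \cdot 3 \left(-1\right) - 15\right) = - 768 \left(-6 - 15\right) = \left(-768\right) \left(-21\right) = 16128$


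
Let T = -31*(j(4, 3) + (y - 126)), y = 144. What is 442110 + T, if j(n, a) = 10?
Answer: 441242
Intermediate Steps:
T = -868 (T = -31*(10 + (144 - 126)) = -31*(10 + 18) = -31*28 = -868)
442110 + T = 442110 - 868 = 441242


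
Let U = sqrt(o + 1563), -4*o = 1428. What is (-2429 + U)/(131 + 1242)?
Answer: -2429/1373 + 3*sqrt(134)/1373 ≈ -1.7438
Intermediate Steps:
o = -357 (o = -1/4*1428 = -357)
U = 3*sqrt(134) (U = sqrt(-357 + 1563) = sqrt(1206) = 3*sqrt(134) ≈ 34.728)
(-2429 + U)/(131 + 1242) = (-2429 + 3*sqrt(134))/(131 + 1242) = (-2429 + 3*sqrt(134))/1373 = (-2429 + 3*sqrt(134))*(1/1373) = -2429/1373 + 3*sqrt(134)/1373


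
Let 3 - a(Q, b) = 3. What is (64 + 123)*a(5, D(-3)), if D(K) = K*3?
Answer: 0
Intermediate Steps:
D(K) = 3*K
a(Q, b) = 0 (a(Q, b) = 3 - 1*3 = 3 - 3 = 0)
(64 + 123)*a(5, D(-3)) = (64 + 123)*0 = 187*0 = 0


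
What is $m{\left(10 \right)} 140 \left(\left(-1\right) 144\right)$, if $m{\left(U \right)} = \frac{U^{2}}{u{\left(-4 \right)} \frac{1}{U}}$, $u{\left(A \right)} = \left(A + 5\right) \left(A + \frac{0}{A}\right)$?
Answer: $5040000$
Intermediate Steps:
$u{\left(A \right)} = A \left(5 + A\right)$ ($u{\left(A \right)} = \left(5 + A\right) \left(A + 0\right) = \left(5 + A\right) A = A \left(5 + A\right)$)
$m{\left(U \right)} = - \frac{U^{3}}{4}$ ($m{\left(U \right)} = \frac{U^{2}}{- 4 \left(5 - 4\right) \frac{1}{U}} = \frac{U^{2}}{\left(-4\right) 1 \frac{1}{U}} = \frac{U^{2}}{\left(-4\right) \frac{1}{U}} = U^{2} \left(- \frac{U}{4}\right) = - \frac{U^{3}}{4}$)
$m{\left(10 \right)} 140 \left(\left(-1\right) 144\right) = - \frac{10^{3}}{4} \cdot 140 \left(\left(-1\right) 144\right) = \left(- \frac{1}{4}\right) 1000 \cdot 140 \left(-144\right) = \left(-250\right) 140 \left(-144\right) = \left(-35000\right) \left(-144\right) = 5040000$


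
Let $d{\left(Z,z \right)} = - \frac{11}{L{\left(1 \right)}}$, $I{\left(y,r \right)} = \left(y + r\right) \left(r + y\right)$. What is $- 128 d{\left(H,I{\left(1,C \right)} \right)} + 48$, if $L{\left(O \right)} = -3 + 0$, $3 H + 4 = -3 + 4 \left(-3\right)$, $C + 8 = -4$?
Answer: $- \frac{1264}{3} \approx -421.33$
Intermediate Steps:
$C = -12$ ($C = -8 - 4 = -12$)
$I{\left(y,r \right)} = \left(r + y\right)^{2}$ ($I{\left(y,r \right)} = \left(r + y\right) \left(r + y\right) = \left(r + y\right)^{2}$)
$H = - \frac{19}{3}$ ($H = - \frac{4}{3} + \frac{-3 + 4 \left(-3\right)}{3} = - \frac{4}{3} + \frac{-3 - 12}{3} = - \frac{4}{3} + \frac{1}{3} \left(-15\right) = - \frac{4}{3} - 5 = - \frac{19}{3} \approx -6.3333$)
$L{\left(O \right)} = -3$
$d{\left(Z,z \right)} = \frac{11}{3}$ ($d{\left(Z,z \right)} = - \frac{11}{-3} = \left(-11\right) \left(- \frac{1}{3}\right) = \frac{11}{3}$)
$- 128 d{\left(H,I{\left(1,C \right)} \right)} + 48 = \left(-128\right) \frac{11}{3} + 48 = - \frac{1408}{3} + 48 = - \frac{1264}{3}$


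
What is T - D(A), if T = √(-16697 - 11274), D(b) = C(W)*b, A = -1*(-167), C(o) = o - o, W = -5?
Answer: I*√27971 ≈ 167.25*I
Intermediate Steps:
C(o) = 0
A = 167
D(b) = 0 (D(b) = 0*b = 0)
T = I*√27971 (T = √(-27971) = I*√27971 ≈ 167.25*I)
T - D(A) = I*√27971 - 1*0 = I*√27971 + 0 = I*√27971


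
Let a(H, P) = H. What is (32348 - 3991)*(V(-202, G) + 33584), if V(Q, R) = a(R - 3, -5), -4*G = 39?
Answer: 3807919745/4 ≈ 9.5198e+8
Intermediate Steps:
G = -39/4 (G = -¼*39 = -39/4 ≈ -9.7500)
V(Q, R) = -3 + R (V(Q, R) = R - 3 = -3 + R)
(32348 - 3991)*(V(-202, G) + 33584) = (32348 - 3991)*((-3 - 39/4) + 33584) = 28357*(-51/4 + 33584) = 28357*(134285/4) = 3807919745/4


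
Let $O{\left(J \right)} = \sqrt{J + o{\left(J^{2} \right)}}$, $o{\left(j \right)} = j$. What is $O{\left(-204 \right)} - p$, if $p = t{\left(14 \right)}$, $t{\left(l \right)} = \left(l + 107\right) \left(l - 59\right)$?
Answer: $5445 + 2 \sqrt{10353} \approx 5648.5$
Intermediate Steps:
$t{\left(l \right)} = \left(-59 + l\right) \left(107 + l\right)$ ($t{\left(l \right)} = \left(107 + l\right) \left(-59 + l\right) = \left(-59 + l\right) \left(107 + l\right)$)
$O{\left(J \right)} = \sqrt{J + J^{2}}$
$p = -5445$ ($p = -6313 + 14^{2} + 48 \cdot 14 = -6313 + 196 + 672 = -5445$)
$O{\left(-204 \right)} - p = \sqrt{- 204 \left(1 - 204\right)} - -5445 = \sqrt{\left(-204\right) \left(-203\right)} + 5445 = \sqrt{41412} + 5445 = 2 \sqrt{10353} + 5445 = 5445 + 2 \sqrt{10353}$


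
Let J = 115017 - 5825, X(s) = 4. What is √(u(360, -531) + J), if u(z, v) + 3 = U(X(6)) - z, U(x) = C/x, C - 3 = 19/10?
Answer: 7*√888410/20 ≈ 329.89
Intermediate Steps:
C = 49/10 (C = 3 + 19/10 = 49/10 ≈ 4.9000)
U(x) = 49/(10*x)
u(z, v) = -71/40 - z (u(z, v) = -3 + ((49/10)/4 - z) = -3 + ((49/10)*(¼) - z) = -3 + (49/40 - z) = -71/40 - z)
J = 109192
√(u(360, -531) + J) = √((-71/40 - 1*360) + 109192) = √((-71/40 - 360) + 109192) = √(-14471/40 + 109192) = √(4353209/40) = 7*√888410/20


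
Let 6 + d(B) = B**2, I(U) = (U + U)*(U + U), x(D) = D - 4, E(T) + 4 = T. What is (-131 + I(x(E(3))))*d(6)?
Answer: -930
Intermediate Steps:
E(T) = -4 + T
x(D) = -4 + D
I(U) = 4*U**2 (I(U) = (2*U)*(2*U) = 4*U**2)
d(B) = -6 + B**2
(-131 + I(x(E(3))))*d(6) = (-131 + 4*(-4 + (-4 + 3))**2)*(-6 + 6**2) = (-131 + 4*(-4 - 1)**2)*(-6 + 36) = (-131 + 4*(-5)**2)*30 = (-131 + 4*25)*30 = (-131 + 100)*30 = -31*30 = -930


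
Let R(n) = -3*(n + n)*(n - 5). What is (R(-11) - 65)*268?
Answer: -300428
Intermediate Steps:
R(n) = -6*n*(-5 + n) (R(n) = -3*2*n*(-5 + n) = -6*n*(-5 + n))
(R(-11) - 65)*268 = (6*(-11)*(5 - 1*(-11)) - 65)*268 = (6*(-11)*(5 + 11) - 65)*268 = (6*(-11)*16 - 65)*268 = (-1056 - 65)*268 = -1121*268 = -300428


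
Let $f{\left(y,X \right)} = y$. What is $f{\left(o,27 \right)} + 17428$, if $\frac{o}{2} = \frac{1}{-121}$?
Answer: $\frac{2108786}{121} \approx 17428.0$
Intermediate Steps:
$o = - \frac{2}{121}$ ($o = \frac{2}{-121} = 2 \left(- \frac{1}{121}\right) = - \frac{2}{121} \approx -0.016529$)
$f{\left(o,27 \right)} + 17428 = - \frac{2}{121} + 17428 = \frac{2108786}{121}$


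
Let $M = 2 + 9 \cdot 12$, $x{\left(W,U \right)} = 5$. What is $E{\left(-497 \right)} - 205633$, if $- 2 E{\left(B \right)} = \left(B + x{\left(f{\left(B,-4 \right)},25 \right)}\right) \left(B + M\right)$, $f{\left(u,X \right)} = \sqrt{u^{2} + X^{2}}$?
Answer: $-300835$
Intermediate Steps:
$f{\left(u,X \right)} = \sqrt{X^{2} + u^{2}}$
$M = 110$ ($M = 2 + 108 = 110$)
$E{\left(B \right)} = - \frac{\left(5 + B\right) \left(110 + B\right)}{2}$ ($E{\left(B \right)} = - \frac{\left(B + 5\right) \left(B + 110\right)}{2} = - \frac{\left(5 + B\right) \left(110 + B\right)}{2}$)
$E{\left(-497 \right)} - 205633 = \left(-275 - - \frac{57155}{2} - \frac{\left(-497\right)^{2}}{2}\right) - 205633 = \left(-275 + \frac{57155}{2} - \frac{247009}{2}\right) - 205633 = -95202 - 205633 = -300835$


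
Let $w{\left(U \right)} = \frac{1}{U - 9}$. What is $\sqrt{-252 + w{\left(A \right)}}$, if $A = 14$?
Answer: $\frac{i \sqrt{6295}}{5} \approx 15.868 i$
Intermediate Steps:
$w{\left(U \right)} = \frac{1}{-9 + U}$
$\sqrt{-252 + w{\left(A \right)}} = \sqrt{-252 + \frac{1}{-9 + 14}} = \sqrt{-252 + \frac{1}{5}} = \sqrt{- \frac{1259}{5}} = \frac{i \sqrt{6295}}{5}$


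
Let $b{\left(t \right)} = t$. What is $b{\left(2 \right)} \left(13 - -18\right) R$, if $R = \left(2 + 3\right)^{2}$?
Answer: $1550$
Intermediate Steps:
$R = 25$ ($R = 5^{2} = 25$)
$b{\left(2 \right)} \left(13 - -18\right) R = 2 \left(13 - -18\right) 25 = 2 \left(13 + 18\right) 25 = 2 \cdot 31 \cdot 25 = 62 \cdot 25 = 1550$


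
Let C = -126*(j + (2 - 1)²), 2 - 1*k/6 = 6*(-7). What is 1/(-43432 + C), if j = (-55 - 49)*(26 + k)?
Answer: 1/3756602 ≈ 2.6620e-7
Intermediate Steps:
k = 264 (k = 12 - 36*(-7) = 12 - 6*(-42) = 12 + 252 = 264)
j = -30160 (j = (-55 - 49)*(26 + 264) = -104*290 = -30160)
C = 3800034 (C = -126*(-30160 + (2 - 1)²) = -126*(-30160 + 1²) = -126*(-30160 + 1) = -126*(-30159) = 3800034)
1/(-43432 + C) = 1/(-43432 + 3800034) = 1/3756602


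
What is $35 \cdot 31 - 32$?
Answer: $1053$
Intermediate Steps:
$35 \cdot 31 - 32 = 1085 - 32 = 1053$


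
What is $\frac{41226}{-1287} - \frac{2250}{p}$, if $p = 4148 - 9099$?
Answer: $- \frac{67071392}{2123979} \approx -31.578$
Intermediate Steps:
$p = -4951$
$\frac{41226}{-1287} - \frac{2250}{p} = \frac{41226}{-1287} - \frac{2250}{-4951} = 41226 \left(- \frac{1}{1287}\right) - - \frac{2250}{4951} = - \frac{13742}{429} + \frac{2250}{4951} = - \frac{67071392}{2123979}$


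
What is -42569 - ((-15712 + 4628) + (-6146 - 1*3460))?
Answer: -21879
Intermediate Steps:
-42569 - ((-15712 + 4628) + (-6146 - 1*3460)) = -42569 - (-11084 + (-6146 - 3460)) = -42569 - (-11084 - 9606) = -42569 - 1*(-20690) = -42569 + 20690 = -21879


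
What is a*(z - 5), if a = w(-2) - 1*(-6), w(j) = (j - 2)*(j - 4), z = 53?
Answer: 1440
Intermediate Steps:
w(j) = (-4 + j)*(-2 + j) (w(j) = (-2 + j)*(-4 + j) = (-4 + j)*(-2 + j))
a = 30 (a = (8 + (-2)² - 6*(-2)) - 1*(-6) = (8 + 4 + 12) + 6 = 24 + 6 = 30)
a*(z - 5) = 30*(53 - 5) = 30*48 = 1440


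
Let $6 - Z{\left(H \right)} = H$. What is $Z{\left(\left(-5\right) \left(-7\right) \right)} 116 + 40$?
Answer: $-3324$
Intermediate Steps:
$Z{\left(H \right)} = 6 - H$
$Z{\left(\left(-5\right) \left(-7\right) \right)} 116 + 40 = \left(6 - \left(-5\right) \left(-7\right)\right) 116 + 40 = \left(6 - 35\right) 116 + 40 = \left(-29\right) 116 + 40 = -3364 + 40 = -3324$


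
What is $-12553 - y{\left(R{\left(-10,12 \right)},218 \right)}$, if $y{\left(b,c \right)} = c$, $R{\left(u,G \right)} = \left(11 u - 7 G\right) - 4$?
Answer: $-12771$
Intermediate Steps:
$R{\left(u,G \right)} = -4 - 7 G + 11 u$ ($R{\left(u,G \right)} = \left(- 7 G + 11 u\right) - 4 = -4 - 7 G + 11 u$)
$-12553 - y{\left(R{\left(-10,12 \right)},218 \right)} = -12553 - 218 = -12771$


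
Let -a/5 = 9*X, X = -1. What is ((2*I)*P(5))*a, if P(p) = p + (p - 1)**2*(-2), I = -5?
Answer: 12150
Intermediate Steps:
P(p) = p - 2*(-1 + p)**2 (P(p) = p + (-1 + p)**2*(-2) = p - 2*(-1 + p)**2)
a = 45 (a = -45*(-1) = -5*(-9) = 45)
((2*I)*P(5))*a = ((2*(-5))*(5 - 2*(-1 + 5)**2))*45 = -10*(5 - 2*4**2)*45 = -10*(5 - 2*16)*45 = -10*(5 - 32)*45 = -10*(-27)*45 = 270*45 = 12150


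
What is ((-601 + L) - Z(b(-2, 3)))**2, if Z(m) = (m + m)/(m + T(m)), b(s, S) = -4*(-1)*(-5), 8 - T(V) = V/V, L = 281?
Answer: 17640000/169 ≈ 1.0438e+5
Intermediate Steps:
T(V) = 7 (T(V) = 8 - V/V = 8 - 1*1 = 8 - 1 = 7)
b(s, S) = -20 (b(s, S) = 4*(-5) = -20)
Z(m) = 2*m/(7 + m) (Z(m) = (m + m)/(m + 7) = (2*m)/(7 + m) = 2*m/(7 + m))
((-601 + L) - Z(b(-2, 3)))**2 = ((-601 + 281) - 2*(-20)/(7 - 20))**2 = (-320 - 2*(-20)/(-13))**2 = (-320 - 2*(-20)*(-1)/13)**2 = (-320 - 1*40/13)**2 = (-320 - 40/13)**2 = (-4200/13)**2 = 17640000/169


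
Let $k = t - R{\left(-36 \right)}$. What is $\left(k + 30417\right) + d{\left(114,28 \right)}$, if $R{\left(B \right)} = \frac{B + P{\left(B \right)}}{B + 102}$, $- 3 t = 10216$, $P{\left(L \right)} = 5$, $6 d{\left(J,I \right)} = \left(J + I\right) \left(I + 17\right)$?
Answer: $\frac{617697}{22} \approx 28077.0$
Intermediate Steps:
$d{\left(J,I \right)} = \frac{\left(17 + I\right) \left(I + J\right)}{6}$ ($d{\left(J,I \right)} = \frac{\left(J + I\right) \left(I + 17\right)}{6} = \frac{\left(I + J\right) \left(17 + I\right)}{6} = \frac{\left(17 + I\right) \left(I + J\right)}{6}$)
$t = - \frac{10216}{3}$ ($t = \left(- \frac{1}{3}\right) 10216 = - \frac{10216}{3} \approx -3405.3$)
$R{\left(B \right)} = \frac{5 + B}{102 + B}$ ($R{\left(B \right)} = \frac{B + 5}{B + 102} = \frac{5 + B}{102 + B}$)
$k = - \frac{74907}{22}$ ($k = - \frac{10216}{3} - \frac{5 - 36}{102 - 36} = - \frac{10216}{3} - \frac{1}{66} \left(-31\right) = - \frac{10216}{3} - - \frac{31}{66} = - \frac{10216}{3} + \frac{31}{66} = - \frac{74907}{22} \approx -3404.9$)
$\left(k + 30417\right) + d{\left(114,28 \right)} = \left(- \frac{74907}{22} + 30417\right) + \left(\frac{28^{2}}{6} + \frac{17}{6} \cdot 28 + \frac{17}{6} \cdot 114 + \frac{1}{6} \cdot 28 \cdot 114\right) = \frac{594267}{22} + \left(\frac{1}{6} \cdot 784 + \frac{238}{3} + 323 + 532\right) = \frac{594267}{22} + \left(\frac{392}{3} + \frac{238}{3} + 323 + 532\right) = \frac{594267}{22} + 1065 = \frac{617697}{22}$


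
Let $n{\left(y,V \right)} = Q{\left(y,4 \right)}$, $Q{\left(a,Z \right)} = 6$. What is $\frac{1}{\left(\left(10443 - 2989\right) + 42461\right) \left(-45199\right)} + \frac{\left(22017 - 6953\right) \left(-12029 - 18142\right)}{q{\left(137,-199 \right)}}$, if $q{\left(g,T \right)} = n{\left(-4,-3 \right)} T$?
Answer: $\frac{170898662309684341}{448965508915} \approx 3.8065 \cdot 10^{5}$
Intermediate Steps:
$n{\left(y,V \right)} = 6$
$q{\left(g,T \right)} = 6 T$
$\frac{1}{\left(\left(10443 - 2989\right) + 42461\right) \left(-45199\right)} + \frac{\left(22017 - 6953\right) \left(-12029 - 18142\right)}{q{\left(137,-199 \right)}} = \frac{1}{\left(\left(10443 - 2989\right) + 42461\right) \left(-45199\right)} + \frac{\left(22017 - 6953\right) \left(-12029 - 18142\right)}{6 \left(-199\right)} = \frac{1}{\left(10443 - 2989\right) + 42461} \left(- \frac{1}{45199}\right) + \frac{15064 \left(-30171\right)}{-1194} = \frac{1}{7454 + 42461} \left(- \frac{1}{45199}\right) - - \frac{75749324}{199} = \frac{1}{49915} \left(- \frac{1}{45199}\right) + \frac{75749324}{199} = - \frac{1}{2256108085} + \frac{75749324}{199} = \frac{170898662309684341}{448965508915}$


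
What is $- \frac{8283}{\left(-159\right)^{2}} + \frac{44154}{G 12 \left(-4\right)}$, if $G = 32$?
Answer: $- \frac{62721109}{2157312} \approx -29.074$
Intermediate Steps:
$- \frac{8283}{\left(-159\right)^{2}} + \frac{44154}{G 12 \left(-4\right)} = - \frac{8283}{\left(-159\right)^{2}} + \frac{44154}{32 \cdot 12 \left(-4\right)} = - \frac{8283}{25281} + \frac{44154}{384 \left(-4\right)} = \left(-8283\right) \frac{1}{25281} + \frac{44154}{-1536} = - \frac{2761}{8427} + 44154 \left(- \frac{1}{1536}\right) = - \frac{2761}{8427} - \frac{7359}{256} = - \frac{62721109}{2157312}$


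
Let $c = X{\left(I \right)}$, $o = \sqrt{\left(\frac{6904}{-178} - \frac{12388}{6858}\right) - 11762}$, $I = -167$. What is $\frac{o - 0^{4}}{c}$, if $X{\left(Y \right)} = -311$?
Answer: $- \frac{2 i \sqrt{30534436474566}}{31637097} \approx - 0.34932 i$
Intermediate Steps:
$o = \frac{2 i \sqrt{30534436474566}}{101727}$ ($o = \sqrt{\left(6904 \left(- \frac{1}{178}\right) - \frac{6194}{3429}\right) - 11762} = \sqrt{\left(- \frac{3452}{89} - \frac{6194}{3429}\right) - 11762} = \sqrt{- \frac{12388174}{305181} - 11762} = \sqrt{- \frac{3601927096}{305181}} = \frac{2 i \sqrt{30534436474566}}{101727} \approx 108.64 i$)
$c = -311$
$\frac{o - 0^{4}}{c} = \frac{\frac{2 i \sqrt{30534436474566}}{101727} - 0^{4}}{-311} = \left(\frac{2 i \sqrt{30534436474566}}{101727} - 0\right) \left(- \frac{1}{311}\right) = \left(\frac{2 i \sqrt{30534436474566}}{101727} + 0\right) \left(- \frac{1}{311}\right) = \frac{2 i \sqrt{30534436474566}}{101727} \left(- \frac{1}{311}\right) = - \frac{2 i \sqrt{30534436474566}}{31637097}$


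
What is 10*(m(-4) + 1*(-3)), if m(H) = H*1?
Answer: -70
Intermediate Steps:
m(H) = H
10*(m(-4) + 1*(-3)) = 10*(-4 + 1*(-3)) = 10*(-4 - 3) = 10*(-7) = -70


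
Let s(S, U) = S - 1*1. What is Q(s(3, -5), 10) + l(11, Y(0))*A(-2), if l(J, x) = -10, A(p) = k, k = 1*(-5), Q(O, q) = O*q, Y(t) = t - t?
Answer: 70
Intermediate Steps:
Y(t) = 0
s(S, U) = -1 + S (s(S, U) = S - 1 = -1 + S)
k = -5
A(p) = -5
Q(s(3, -5), 10) + l(11, Y(0))*A(-2) = (-1 + 3)*10 - 10*(-5) = 2*10 + 50 = 20 + 50 = 70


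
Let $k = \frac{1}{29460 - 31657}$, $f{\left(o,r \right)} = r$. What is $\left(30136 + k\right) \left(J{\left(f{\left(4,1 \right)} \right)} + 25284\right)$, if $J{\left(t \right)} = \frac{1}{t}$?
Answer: $\frac{128776098495}{169} \approx 7.6199 \cdot 10^{8}$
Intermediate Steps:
$k = - \frac{1}{2197}$ ($k = \frac{1}{-2197} = - \frac{1}{2197} \approx -0.00045517$)
$\left(30136 + k\right) \left(J{\left(f{\left(4,1 \right)} \right)} + 25284\right) = \left(30136 - \frac{1}{2197}\right) \left(1^{-1} + 25284\right) = \frac{66208791 \left(1 + 25284\right)}{2197} = \frac{66208791}{2197} \cdot 25285 = \frac{128776098495}{169}$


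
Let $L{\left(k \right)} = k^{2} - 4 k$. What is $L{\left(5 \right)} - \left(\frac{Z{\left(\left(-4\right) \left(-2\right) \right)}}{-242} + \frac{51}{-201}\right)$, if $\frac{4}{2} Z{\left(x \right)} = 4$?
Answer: $\frac{42659}{8107} \approx 5.262$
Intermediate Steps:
$Z{\left(x \right)} = 2$ ($Z{\left(x \right)} = \frac{1}{2} \cdot 4 = 2$)
$L{\left(5 \right)} - \left(\frac{Z{\left(\left(-4\right) \left(-2\right) \right)}}{-242} + \frac{51}{-201}\right) = 5 \left(-4 + 5\right) - \left(\frac{2}{-242} + \frac{51}{-201}\right) = 5 \cdot 1 - \left(2 \left(- \frac{1}{242}\right) + 51 \left(- \frac{1}{201}\right)\right) = 5 - \left(- \frac{1}{121} - \frac{17}{67}\right) = 5 - - \frac{2124}{8107} = 5 + \frac{2124}{8107} = \frac{42659}{8107}$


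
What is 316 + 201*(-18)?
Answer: -3302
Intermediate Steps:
316 + 201*(-18) = 316 - 3618 = -3302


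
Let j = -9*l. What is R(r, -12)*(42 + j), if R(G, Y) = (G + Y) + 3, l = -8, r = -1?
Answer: -1140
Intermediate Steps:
j = 72 (j = -9*(-8) = 72)
R(G, Y) = 3 + G + Y
R(r, -12)*(42 + j) = (3 - 1 - 12)*(42 + 72) = -10*114 = -1140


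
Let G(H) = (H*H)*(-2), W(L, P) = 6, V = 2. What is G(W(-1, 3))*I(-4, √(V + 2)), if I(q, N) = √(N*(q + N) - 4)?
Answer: -144*I*√2 ≈ -203.65*I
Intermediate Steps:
G(H) = -2*H² (G(H) = H²*(-2) = -2*H²)
I(q, N) = √(-4 + N*(N + q)) (I(q, N) = √(N*(N + q) - 4) = √(-4 + N*(N + q)))
G(W(-1, 3))*I(-4, √(V + 2)) = (-2*6²)*√(-4 + (√(2 + 2))² + √(2 + 2)*(-4)) = (-2*36)*√(-4 + (√4)² + √4*(-4)) = -72*√(-4 + 2² + 2*(-4)) = -72*√(-4 + 4 - 8) = -144*I*√2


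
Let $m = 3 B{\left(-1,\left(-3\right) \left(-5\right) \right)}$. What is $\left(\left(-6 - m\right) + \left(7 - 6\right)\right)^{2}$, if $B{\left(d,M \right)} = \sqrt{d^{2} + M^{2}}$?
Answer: $2059 + 30 \sqrt{226} \approx 2510.0$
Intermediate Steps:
$B{\left(d,M \right)} = \sqrt{M^{2} + d^{2}}$
$m = 3 \sqrt{226}$ ($m = 3 \sqrt{\left(\left(-3\right) \left(-5\right)\right)^{2} + \left(-1\right)^{2}} = 3 \sqrt{15^{2} + 1} = 3 \sqrt{225 + 1} = 3 \sqrt{226} \approx 45.1$)
$\left(\left(-6 - m\right) + \left(7 - 6\right)\right)^{2} = \left(\left(-6 - 3 \sqrt{226}\right) + \left(7 - 6\right)\right)^{2} = \left(\left(-6 - 3 \sqrt{226}\right) + 1\right)^{2} = \left(-5 - 3 \sqrt{226}\right)^{2}$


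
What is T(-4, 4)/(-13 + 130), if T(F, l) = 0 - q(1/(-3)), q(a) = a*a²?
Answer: 1/3159 ≈ 0.00031656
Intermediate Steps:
q(a) = a³
T(F, l) = 1/27 (T(F, l) = 0 - (1/(-3))³ = 0 - (-⅓)³ = 0 - 1*(-1/27) = 0 + 1/27 = 1/27)
T(-4, 4)/(-13 + 130) = 1/(27*(-13 + 130)) = (1/27)/117 = (1/27)*(1/117) = 1/3159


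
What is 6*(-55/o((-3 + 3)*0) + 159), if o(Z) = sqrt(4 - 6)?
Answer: 954 + 165*I*sqrt(2) ≈ 954.0 + 233.35*I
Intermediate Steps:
o(Z) = I*sqrt(2) (o(Z) = sqrt(-2) = I*sqrt(2))
6*(-55/o((-3 + 3)*0) + 159) = 6*(-55*(-I*sqrt(2)/2) + 159) = 6*(-(-55)*I*sqrt(2)/2 + 159) = 6*(55*I*sqrt(2)/2 + 159) = 6*(159 + 55*I*sqrt(2)/2) = 954 + 165*I*sqrt(2)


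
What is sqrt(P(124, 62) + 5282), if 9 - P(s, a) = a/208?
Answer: 9*sqrt(176618)/52 ≈ 72.737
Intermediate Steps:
P(s, a) = 9 - a/208
sqrt(P(124, 62) + 5282) = sqrt((9 - 1/208*62) + 5282) = sqrt((9 - 31/104) + 5282) = sqrt(905/104 + 5282) = sqrt(550233/104) = 9*sqrt(176618)/52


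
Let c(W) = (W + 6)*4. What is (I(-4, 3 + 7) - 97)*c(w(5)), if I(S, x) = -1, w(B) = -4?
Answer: -784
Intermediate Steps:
c(W) = 24 + 4*W (c(W) = (6 + W)*4 = 24 + 4*W)
(I(-4, 3 + 7) - 97)*c(w(5)) = (-1 - 97)*(24 + 4*(-4)) = -98*(24 - 16) = -98*8 = -784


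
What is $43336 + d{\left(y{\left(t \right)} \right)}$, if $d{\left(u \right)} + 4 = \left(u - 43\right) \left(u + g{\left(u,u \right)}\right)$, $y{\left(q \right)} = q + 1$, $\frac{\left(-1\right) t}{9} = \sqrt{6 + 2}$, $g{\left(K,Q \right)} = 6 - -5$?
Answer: $43476 + 540 \sqrt{2} \approx 44240.0$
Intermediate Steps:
$g{\left(K,Q \right)} = 11$ ($g{\left(K,Q \right)} = 6 + 5 = 11$)
$t = - 18 \sqrt{2}$ ($t = - 9 \sqrt{6 + 2} = - 9 \sqrt{8} = - 9 \cdot 2 \sqrt{2} = - 18 \sqrt{2} \approx -25.456$)
$y{\left(q \right)} = 1 + q$
$d{\left(u \right)} = -4 + \left(-43 + u\right) \left(11 + u\right)$ ($d{\left(u \right)} = -4 + \left(u - 43\right) \left(u + 11\right) = -4 + \left(-43 + u\right) \left(11 + u\right)$)
$43336 + d{\left(y{\left(t \right)} \right)} = 43336 - \left(477 - \left(1 - 18 \sqrt{2}\right)^{2} + 32 \left(1 - 18 \sqrt{2}\right)\right) = 43336 - \left(509 - \left(1 - 18 \sqrt{2}\right)^{2} - 576 \sqrt{2}\right) = 43336 + \left(-509 + \left(1 - 18 \sqrt{2}\right)^{2} + 576 \sqrt{2}\right) = 42827 + \left(1 - 18 \sqrt{2}\right)^{2} + 576 \sqrt{2}$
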